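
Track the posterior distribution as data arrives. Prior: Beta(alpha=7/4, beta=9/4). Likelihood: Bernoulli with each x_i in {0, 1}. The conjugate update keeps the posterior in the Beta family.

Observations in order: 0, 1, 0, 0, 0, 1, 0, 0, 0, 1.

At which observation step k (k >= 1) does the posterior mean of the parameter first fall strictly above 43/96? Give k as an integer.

obs 1: x=0 → posterior Beta(7/4, 13/4)
obs 2: x=1 → posterior Beta(11/4, 13/4)
obs 3: x=0 → posterior Beta(11/4, 17/4)
obs 4: x=0 → posterior Beta(11/4, 21/4)
obs 5: x=0 → posterior Beta(11/4, 25/4)
obs 6: x=1 → posterior Beta(15/4, 25/4)
obs 7: x=0 → posterior Beta(15/4, 29/4)
obs 8: x=0 → posterior Beta(15/4, 33/4)
obs 9: x=0 → posterior Beta(15/4, 37/4)
obs 10: x=1 → posterior Beta(19/4, 37/4)

k = 2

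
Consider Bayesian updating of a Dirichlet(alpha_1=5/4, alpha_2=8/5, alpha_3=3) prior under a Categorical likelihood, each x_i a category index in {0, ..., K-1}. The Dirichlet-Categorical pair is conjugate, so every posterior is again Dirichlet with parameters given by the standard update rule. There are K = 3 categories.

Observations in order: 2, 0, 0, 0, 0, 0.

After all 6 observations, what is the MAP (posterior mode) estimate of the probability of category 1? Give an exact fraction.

obs 1: x=2 → posterior Dirichlet(5/4, 8/5, 4)
obs 2: x=0 → posterior Dirichlet(9/4, 8/5, 4)
obs 3: x=0 → posterior Dirichlet(13/4, 8/5, 4)
obs 4: x=0 → posterior Dirichlet(17/4, 8/5, 4)
obs 5: x=0 → posterior Dirichlet(21/4, 8/5, 4)
obs 6: x=0 → posterior Dirichlet(25/4, 8/5, 4)

4/59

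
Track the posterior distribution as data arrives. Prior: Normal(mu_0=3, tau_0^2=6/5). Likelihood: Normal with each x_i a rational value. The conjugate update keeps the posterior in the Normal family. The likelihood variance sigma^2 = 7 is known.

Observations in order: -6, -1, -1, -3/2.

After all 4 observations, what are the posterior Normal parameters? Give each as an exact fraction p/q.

mu_0=48/59, tau_0^2=42/59

obs 1: x=-6 → posterior Normal(69/41, 42/41)
obs 2: x=-1 → posterior Normal(63/47, 42/47)
obs 3: x=-1 → posterior Normal(57/53, 42/53)
obs 4: x=-3/2 → posterior Normal(48/59, 42/59)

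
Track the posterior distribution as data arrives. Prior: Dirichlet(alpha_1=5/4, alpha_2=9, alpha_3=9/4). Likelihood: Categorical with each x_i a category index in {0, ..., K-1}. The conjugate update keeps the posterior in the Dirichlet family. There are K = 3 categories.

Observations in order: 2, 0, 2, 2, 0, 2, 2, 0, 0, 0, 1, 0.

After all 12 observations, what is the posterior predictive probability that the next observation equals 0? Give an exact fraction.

29/98

obs 1: x=2 → posterior Dirichlet(5/4, 9, 13/4)
obs 2: x=0 → posterior Dirichlet(9/4, 9, 13/4)
obs 3: x=2 → posterior Dirichlet(9/4, 9, 17/4)
obs 4: x=2 → posterior Dirichlet(9/4, 9, 21/4)
obs 5: x=0 → posterior Dirichlet(13/4, 9, 21/4)
obs 6: x=2 → posterior Dirichlet(13/4, 9, 25/4)
obs 7: x=2 → posterior Dirichlet(13/4, 9, 29/4)
obs 8: x=0 → posterior Dirichlet(17/4, 9, 29/4)
obs 9: x=0 → posterior Dirichlet(21/4, 9, 29/4)
obs 10: x=0 → posterior Dirichlet(25/4, 9, 29/4)
obs 11: x=1 → posterior Dirichlet(25/4, 10, 29/4)
obs 12: x=0 → posterior Dirichlet(29/4, 10, 29/4)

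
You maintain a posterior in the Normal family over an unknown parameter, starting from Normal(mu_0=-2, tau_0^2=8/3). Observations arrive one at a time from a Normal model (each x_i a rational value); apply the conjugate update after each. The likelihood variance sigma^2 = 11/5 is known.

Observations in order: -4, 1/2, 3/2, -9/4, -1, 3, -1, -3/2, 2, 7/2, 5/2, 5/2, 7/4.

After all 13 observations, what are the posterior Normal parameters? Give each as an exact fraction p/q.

obs 1: x=-4 → posterior Normal(-226/73, 88/73)
obs 2: x=1/2 → posterior Normal(-206/113, 88/113)
obs 3: x=3/2 → posterior Normal(-146/153, 88/153)
obs 4: x=-9/4 → posterior Normal(-236/193, 88/193)
obs 5: x=-1 → posterior Normal(-276/233, 88/233)
obs 6: x=3 → posterior Normal(-4/7, 88/273)
obs 7: x=-1 → posterior Normal(-196/313, 88/313)
obs 8: x=-3/2 → posterior Normal(-256/353, 88/353)
obs 9: x=2 → posterior Normal(-176/393, 88/393)
obs 10: x=7/2 → posterior Normal(-36/433, 88/433)
obs 11: x=5/2 → posterior Normal(64/473, 8/43)
obs 12: x=5/2 → posterior Normal(164/513, 88/513)
obs 13: x=7/4 → posterior Normal(234/553, 88/553)

mu_0=234/553, tau_0^2=88/553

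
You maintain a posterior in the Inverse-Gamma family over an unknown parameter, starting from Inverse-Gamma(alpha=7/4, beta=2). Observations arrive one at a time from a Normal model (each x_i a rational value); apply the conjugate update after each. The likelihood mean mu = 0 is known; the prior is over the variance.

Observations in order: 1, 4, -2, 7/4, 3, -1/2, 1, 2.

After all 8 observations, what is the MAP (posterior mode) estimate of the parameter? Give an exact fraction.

obs 1: x=1 → posterior Inverse-Gamma(9/4, 5/2)
obs 2: x=4 → posterior Inverse-Gamma(11/4, 21/2)
obs 3: x=-2 → posterior Inverse-Gamma(13/4, 25/2)
obs 4: x=7/4 → posterior Inverse-Gamma(15/4, 449/32)
obs 5: x=3 → posterior Inverse-Gamma(17/4, 593/32)
obs 6: x=-1/2 → posterior Inverse-Gamma(19/4, 597/32)
obs 7: x=1 → posterior Inverse-Gamma(21/4, 613/32)
obs 8: x=2 → posterior Inverse-Gamma(23/4, 677/32)

677/216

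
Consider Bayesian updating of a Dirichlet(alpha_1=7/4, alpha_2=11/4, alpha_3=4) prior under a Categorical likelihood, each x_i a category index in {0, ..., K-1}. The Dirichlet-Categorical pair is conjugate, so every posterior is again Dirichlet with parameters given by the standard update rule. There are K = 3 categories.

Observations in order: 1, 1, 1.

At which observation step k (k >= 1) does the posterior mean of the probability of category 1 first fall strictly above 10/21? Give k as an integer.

obs 1: x=1 → posterior Dirichlet(7/4, 15/4, 4)
obs 2: x=1 → posterior Dirichlet(7/4, 19/4, 4)
obs 3: x=1 → posterior Dirichlet(7/4, 23/4, 4)

k = 3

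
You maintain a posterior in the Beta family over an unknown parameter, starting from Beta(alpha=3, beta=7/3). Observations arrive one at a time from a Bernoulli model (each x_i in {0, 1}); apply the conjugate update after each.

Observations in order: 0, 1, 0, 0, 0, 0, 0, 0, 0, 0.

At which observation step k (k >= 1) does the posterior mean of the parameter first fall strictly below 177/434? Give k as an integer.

k = 5

obs 1: x=0 → posterior Beta(3, 10/3)
obs 2: x=1 → posterior Beta(4, 10/3)
obs 3: x=0 → posterior Beta(4, 13/3)
obs 4: x=0 → posterior Beta(4, 16/3)
obs 5: x=0 → posterior Beta(4, 19/3)
obs 6: x=0 → posterior Beta(4, 22/3)
obs 7: x=0 → posterior Beta(4, 25/3)
obs 8: x=0 → posterior Beta(4, 28/3)
obs 9: x=0 → posterior Beta(4, 31/3)
obs 10: x=0 → posterior Beta(4, 34/3)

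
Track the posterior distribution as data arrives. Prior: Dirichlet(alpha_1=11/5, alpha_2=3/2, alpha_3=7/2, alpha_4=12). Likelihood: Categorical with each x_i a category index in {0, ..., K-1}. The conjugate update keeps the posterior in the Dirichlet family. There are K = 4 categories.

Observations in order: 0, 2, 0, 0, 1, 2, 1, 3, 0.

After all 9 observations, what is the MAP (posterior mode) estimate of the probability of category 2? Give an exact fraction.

obs 1: x=0 → posterior Dirichlet(16/5, 3/2, 7/2, 12)
obs 2: x=2 → posterior Dirichlet(16/5, 3/2, 9/2, 12)
obs 3: x=0 → posterior Dirichlet(21/5, 3/2, 9/2, 12)
obs 4: x=0 → posterior Dirichlet(26/5, 3/2, 9/2, 12)
obs 5: x=1 → posterior Dirichlet(26/5, 5/2, 9/2, 12)
obs 6: x=2 → posterior Dirichlet(26/5, 5/2, 11/2, 12)
obs 7: x=1 → posterior Dirichlet(26/5, 7/2, 11/2, 12)
obs 8: x=3 → posterior Dirichlet(26/5, 7/2, 11/2, 13)
obs 9: x=0 → posterior Dirichlet(31/5, 7/2, 11/2, 13)

45/242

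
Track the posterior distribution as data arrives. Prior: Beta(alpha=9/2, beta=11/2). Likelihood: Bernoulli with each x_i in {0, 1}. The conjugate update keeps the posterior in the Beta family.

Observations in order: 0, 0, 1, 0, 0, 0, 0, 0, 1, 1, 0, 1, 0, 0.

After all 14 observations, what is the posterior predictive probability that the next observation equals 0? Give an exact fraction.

31/48

obs 1: x=0 → posterior Beta(9/2, 13/2)
obs 2: x=0 → posterior Beta(9/2, 15/2)
obs 3: x=1 → posterior Beta(11/2, 15/2)
obs 4: x=0 → posterior Beta(11/2, 17/2)
obs 5: x=0 → posterior Beta(11/2, 19/2)
obs 6: x=0 → posterior Beta(11/2, 21/2)
obs 7: x=0 → posterior Beta(11/2, 23/2)
obs 8: x=0 → posterior Beta(11/2, 25/2)
obs 9: x=1 → posterior Beta(13/2, 25/2)
obs 10: x=1 → posterior Beta(15/2, 25/2)
obs 11: x=0 → posterior Beta(15/2, 27/2)
obs 12: x=1 → posterior Beta(17/2, 27/2)
obs 13: x=0 → posterior Beta(17/2, 29/2)
obs 14: x=0 → posterior Beta(17/2, 31/2)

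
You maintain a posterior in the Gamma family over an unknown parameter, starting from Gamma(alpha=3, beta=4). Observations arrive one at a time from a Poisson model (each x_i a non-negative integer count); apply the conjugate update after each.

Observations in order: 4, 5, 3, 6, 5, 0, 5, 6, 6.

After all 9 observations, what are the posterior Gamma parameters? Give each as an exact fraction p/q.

alpha=43, beta=13

obs 1: x=4 → posterior Gamma(7, 5)
obs 2: x=5 → posterior Gamma(12, 6)
obs 3: x=3 → posterior Gamma(15, 7)
obs 4: x=6 → posterior Gamma(21, 8)
obs 5: x=5 → posterior Gamma(26, 9)
obs 6: x=0 → posterior Gamma(26, 10)
obs 7: x=5 → posterior Gamma(31, 11)
obs 8: x=6 → posterior Gamma(37, 12)
obs 9: x=6 → posterior Gamma(43, 13)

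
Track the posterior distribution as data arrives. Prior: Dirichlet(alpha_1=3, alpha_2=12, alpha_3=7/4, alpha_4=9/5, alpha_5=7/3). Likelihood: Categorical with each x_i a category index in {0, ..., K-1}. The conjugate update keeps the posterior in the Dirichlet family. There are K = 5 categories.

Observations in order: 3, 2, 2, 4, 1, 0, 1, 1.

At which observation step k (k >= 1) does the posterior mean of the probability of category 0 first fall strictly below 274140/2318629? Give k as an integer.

k = 5

obs 1: x=3 → posterior Dirichlet(3, 12, 7/4, 14/5, 7/3)
obs 2: x=2 → posterior Dirichlet(3, 12, 11/4, 14/5, 7/3)
obs 3: x=2 → posterior Dirichlet(3, 12, 15/4, 14/5, 7/3)
obs 4: x=4 → posterior Dirichlet(3, 12, 15/4, 14/5, 10/3)
obs 5: x=1 → posterior Dirichlet(3, 13, 15/4, 14/5, 10/3)
obs 6: x=0 → posterior Dirichlet(4, 13, 15/4, 14/5, 10/3)
obs 7: x=1 → posterior Dirichlet(4, 14, 15/4, 14/5, 10/3)
obs 8: x=1 → posterior Dirichlet(4, 15, 15/4, 14/5, 10/3)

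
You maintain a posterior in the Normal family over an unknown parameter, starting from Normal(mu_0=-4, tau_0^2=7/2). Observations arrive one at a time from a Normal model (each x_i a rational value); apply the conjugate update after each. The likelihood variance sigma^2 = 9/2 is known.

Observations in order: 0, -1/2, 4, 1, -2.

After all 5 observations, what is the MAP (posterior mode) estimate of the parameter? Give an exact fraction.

-37/88

obs 1: x=0 → posterior Normal(-9/4, 63/32)
obs 2: x=-1/2 → posterior Normal(-79/46, 63/46)
obs 3: x=4 → posterior Normal(-23/60, 21/20)
obs 4: x=1 → posterior Normal(-9/74, 63/74)
obs 5: x=-2 → posterior Normal(-37/88, 63/88)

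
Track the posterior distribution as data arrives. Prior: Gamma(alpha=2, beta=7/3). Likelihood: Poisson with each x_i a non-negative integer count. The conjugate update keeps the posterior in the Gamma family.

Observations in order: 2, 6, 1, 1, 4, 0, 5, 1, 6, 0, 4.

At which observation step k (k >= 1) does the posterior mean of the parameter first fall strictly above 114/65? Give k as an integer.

k = 2

obs 1: x=2 → posterior Gamma(4, 10/3)
obs 2: x=6 → posterior Gamma(10, 13/3)
obs 3: x=1 → posterior Gamma(11, 16/3)
obs 4: x=1 → posterior Gamma(12, 19/3)
obs 5: x=4 → posterior Gamma(16, 22/3)
obs 6: x=0 → posterior Gamma(16, 25/3)
obs 7: x=5 → posterior Gamma(21, 28/3)
obs 8: x=1 → posterior Gamma(22, 31/3)
obs 9: x=6 → posterior Gamma(28, 34/3)
obs 10: x=0 → posterior Gamma(28, 37/3)
obs 11: x=4 → posterior Gamma(32, 40/3)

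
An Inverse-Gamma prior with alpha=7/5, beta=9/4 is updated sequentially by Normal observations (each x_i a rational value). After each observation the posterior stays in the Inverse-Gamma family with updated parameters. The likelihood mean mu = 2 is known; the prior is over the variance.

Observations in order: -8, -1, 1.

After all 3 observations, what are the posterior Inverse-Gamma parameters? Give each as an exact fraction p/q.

alpha=29/10, beta=229/4

obs 1: x=-8 → posterior Inverse-Gamma(19/10, 209/4)
obs 2: x=-1 → posterior Inverse-Gamma(12/5, 227/4)
obs 3: x=1 → posterior Inverse-Gamma(29/10, 229/4)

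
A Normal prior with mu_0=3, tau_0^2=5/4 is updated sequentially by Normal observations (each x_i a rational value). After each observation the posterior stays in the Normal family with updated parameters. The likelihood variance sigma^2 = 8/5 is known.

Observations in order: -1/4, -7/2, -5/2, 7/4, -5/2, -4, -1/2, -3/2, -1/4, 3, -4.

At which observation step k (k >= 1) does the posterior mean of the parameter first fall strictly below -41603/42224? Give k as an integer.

obs 1: x=-1/4 → posterior Normal(359/228, 40/57)
obs 2: x=-7/2 → posterior Normal(9/328, 20/41)
obs 3: x=-5/2 → posterior Normal(-241/428, 40/107)
obs 4: x=7/4 → posterior Normal(-1/8, 10/33)
obs 5: x=-5/2 → posterior Normal(-79/157, 40/157)
obs 6: x=-4 → posterior Normal(-179/182, 20/91)
obs 7: x=-1/2 → posterior Normal(-383/414, 40/207)
obs 8: x=-3/2 → posterior Normal(-229/232, 5/29)
obs 9: x=-1/4 → posterior Normal(-941/1028, 40/257)
obs 10: x=3 → posterior Normal(-641/1128, 20/141)
obs 11: x=-4 → posterior Normal(-1041/1228, 40/307)

k = 8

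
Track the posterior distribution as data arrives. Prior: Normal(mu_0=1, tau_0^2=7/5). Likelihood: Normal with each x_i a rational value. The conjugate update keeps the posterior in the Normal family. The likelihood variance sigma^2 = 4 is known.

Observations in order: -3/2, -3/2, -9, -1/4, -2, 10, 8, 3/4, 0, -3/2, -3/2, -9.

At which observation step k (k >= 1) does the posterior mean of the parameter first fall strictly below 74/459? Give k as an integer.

k = 2

obs 1: x=-3/2 → posterior Normal(19/54, 28/27)
obs 2: x=-3/2 → posterior Normal(-1/34, 14/17)
obs 3: x=-9 → posterior Normal(-64/41, 28/41)
obs 4: x=-1/4 → posterior Normal(-263/192, 7/12)
obs 5: x=-2 → posterior Normal(-29/20, 28/55)
obs 6: x=10 → posterior Normal(-39/248, 14/31)
obs 7: x=8 → posterior Normal(185/276, 28/69)
obs 8: x=3/4 → posterior Normal(103/152, 7/19)
obs 9: x=0 → posterior Normal(103/166, 28/83)
obs 10: x=-3/2 → posterior Normal(41/90, 14/45)
obs 11: x=-3/2 → posterior Normal(61/194, 28/97)
obs 12: x=-9 → posterior Normal(-5/16, 7/26)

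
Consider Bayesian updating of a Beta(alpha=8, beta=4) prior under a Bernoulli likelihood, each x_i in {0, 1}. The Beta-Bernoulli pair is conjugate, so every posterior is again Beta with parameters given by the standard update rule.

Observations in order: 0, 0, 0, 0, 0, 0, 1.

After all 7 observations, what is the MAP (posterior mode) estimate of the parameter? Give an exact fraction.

obs 1: x=0 → posterior Beta(8, 5)
obs 2: x=0 → posterior Beta(8, 6)
obs 3: x=0 → posterior Beta(8, 7)
obs 4: x=0 → posterior Beta(8, 8)
obs 5: x=0 → posterior Beta(8, 9)
obs 6: x=0 → posterior Beta(8, 10)
obs 7: x=1 → posterior Beta(9, 10)

8/17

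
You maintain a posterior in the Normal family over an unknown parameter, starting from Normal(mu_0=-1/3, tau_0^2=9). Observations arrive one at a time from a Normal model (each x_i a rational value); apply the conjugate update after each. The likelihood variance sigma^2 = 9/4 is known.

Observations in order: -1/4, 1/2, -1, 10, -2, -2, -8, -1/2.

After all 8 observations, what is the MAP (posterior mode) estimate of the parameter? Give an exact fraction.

-40/99

obs 1: x=-1/4 → posterior Normal(-4/15, 9/5)
obs 2: x=1/2 → posterior Normal(2/27, 1)
obs 3: x=-1 → posterior Normal(-10/39, 9/13)
obs 4: x=10 → posterior Normal(110/51, 9/17)
obs 5: x=-2 → posterior Normal(86/63, 3/7)
obs 6: x=-2 → posterior Normal(62/75, 9/25)
obs 7: x=-8 → posterior Normal(-34/87, 9/29)
obs 8: x=-1/2 → posterior Normal(-40/99, 3/11)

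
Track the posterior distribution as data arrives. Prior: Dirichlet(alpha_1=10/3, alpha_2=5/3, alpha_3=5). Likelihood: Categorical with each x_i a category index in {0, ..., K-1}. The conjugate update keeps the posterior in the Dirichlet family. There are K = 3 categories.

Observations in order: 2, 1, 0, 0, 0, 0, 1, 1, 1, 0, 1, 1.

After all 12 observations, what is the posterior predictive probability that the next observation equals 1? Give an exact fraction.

23/66

obs 1: x=2 → posterior Dirichlet(10/3, 5/3, 6)
obs 2: x=1 → posterior Dirichlet(10/3, 8/3, 6)
obs 3: x=0 → posterior Dirichlet(13/3, 8/3, 6)
obs 4: x=0 → posterior Dirichlet(16/3, 8/3, 6)
obs 5: x=0 → posterior Dirichlet(19/3, 8/3, 6)
obs 6: x=0 → posterior Dirichlet(22/3, 8/3, 6)
obs 7: x=1 → posterior Dirichlet(22/3, 11/3, 6)
obs 8: x=1 → posterior Dirichlet(22/3, 14/3, 6)
obs 9: x=1 → posterior Dirichlet(22/3, 17/3, 6)
obs 10: x=0 → posterior Dirichlet(25/3, 17/3, 6)
obs 11: x=1 → posterior Dirichlet(25/3, 20/3, 6)
obs 12: x=1 → posterior Dirichlet(25/3, 23/3, 6)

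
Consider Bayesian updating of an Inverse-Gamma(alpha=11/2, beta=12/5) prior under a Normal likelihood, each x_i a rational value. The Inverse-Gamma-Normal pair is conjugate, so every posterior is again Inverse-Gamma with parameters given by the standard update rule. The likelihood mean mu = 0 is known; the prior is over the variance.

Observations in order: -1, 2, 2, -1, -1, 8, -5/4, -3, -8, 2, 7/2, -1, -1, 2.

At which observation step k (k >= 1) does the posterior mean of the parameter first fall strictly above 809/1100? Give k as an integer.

obs 1: x=-1 → posterior Inverse-Gamma(6, 29/10)
obs 2: x=2 → posterior Inverse-Gamma(13/2, 49/10)
obs 3: x=2 → posterior Inverse-Gamma(7, 69/10)
obs 4: x=-1 → posterior Inverse-Gamma(15/2, 37/5)
obs 5: x=-1 → posterior Inverse-Gamma(8, 79/10)
obs 6: x=8 → posterior Inverse-Gamma(17/2, 399/10)
obs 7: x=-5/4 → posterior Inverse-Gamma(9, 6509/160)
obs 8: x=-3 → posterior Inverse-Gamma(19/2, 7229/160)
obs 9: x=-8 → posterior Inverse-Gamma(10, 12349/160)
obs 10: x=2 → posterior Inverse-Gamma(21/2, 12669/160)
obs 11: x=7/2 → posterior Inverse-Gamma(11, 13649/160)
obs 12: x=-1 → posterior Inverse-Gamma(23/2, 13729/160)
obs 13: x=-1 → posterior Inverse-Gamma(12, 13809/160)
obs 14: x=2 → posterior Inverse-Gamma(25/2, 14129/160)

k = 2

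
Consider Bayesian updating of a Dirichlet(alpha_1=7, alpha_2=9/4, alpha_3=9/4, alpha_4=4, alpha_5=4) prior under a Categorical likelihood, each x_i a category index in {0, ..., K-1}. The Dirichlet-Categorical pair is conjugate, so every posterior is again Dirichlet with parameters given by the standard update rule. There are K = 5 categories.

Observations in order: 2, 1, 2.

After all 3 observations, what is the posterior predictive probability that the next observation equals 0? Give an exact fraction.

obs 1: x=2 → posterior Dirichlet(7, 9/4, 13/4, 4, 4)
obs 2: x=1 → posterior Dirichlet(7, 13/4, 13/4, 4, 4)
obs 3: x=2 → posterior Dirichlet(7, 13/4, 17/4, 4, 4)

14/45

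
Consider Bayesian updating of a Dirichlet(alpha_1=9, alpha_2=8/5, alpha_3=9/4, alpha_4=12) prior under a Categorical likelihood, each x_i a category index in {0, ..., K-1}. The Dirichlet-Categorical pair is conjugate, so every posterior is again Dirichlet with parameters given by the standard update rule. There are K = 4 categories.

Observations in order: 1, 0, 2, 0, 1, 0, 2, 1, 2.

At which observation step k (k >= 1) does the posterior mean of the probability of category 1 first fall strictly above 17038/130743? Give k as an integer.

k = 8

obs 1: x=1 → posterior Dirichlet(9, 13/5, 9/4, 12)
obs 2: x=0 → posterior Dirichlet(10, 13/5, 9/4, 12)
obs 3: x=2 → posterior Dirichlet(10, 13/5, 13/4, 12)
obs 4: x=0 → posterior Dirichlet(11, 13/5, 13/4, 12)
obs 5: x=1 → posterior Dirichlet(11, 18/5, 13/4, 12)
obs 6: x=0 → posterior Dirichlet(12, 18/5, 13/4, 12)
obs 7: x=2 → posterior Dirichlet(12, 18/5, 17/4, 12)
obs 8: x=1 → posterior Dirichlet(12, 23/5, 17/4, 12)
obs 9: x=2 → posterior Dirichlet(12, 23/5, 21/4, 12)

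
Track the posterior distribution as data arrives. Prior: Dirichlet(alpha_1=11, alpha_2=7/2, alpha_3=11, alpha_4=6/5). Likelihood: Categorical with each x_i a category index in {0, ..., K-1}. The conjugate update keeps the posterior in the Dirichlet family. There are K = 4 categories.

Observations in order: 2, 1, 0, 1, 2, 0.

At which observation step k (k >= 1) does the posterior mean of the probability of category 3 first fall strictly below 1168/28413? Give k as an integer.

obs 1: x=2 → posterior Dirichlet(11, 7/2, 12, 6/5)
obs 2: x=1 → posterior Dirichlet(11, 9/2, 12, 6/5)
obs 3: x=0 → posterior Dirichlet(12, 9/2, 12, 6/5)
obs 4: x=1 → posterior Dirichlet(12, 11/2, 12, 6/5)
obs 5: x=2 → posterior Dirichlet(12, 11/2, 13, 6/5)
obs 6: x=0 → posterior Dirichlet(13, 11/2, 13, 6/5)

k = 3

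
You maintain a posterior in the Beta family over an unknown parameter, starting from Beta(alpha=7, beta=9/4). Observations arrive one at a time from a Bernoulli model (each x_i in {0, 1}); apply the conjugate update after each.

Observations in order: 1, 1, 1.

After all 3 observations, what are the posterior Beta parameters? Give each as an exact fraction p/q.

alpha=10, beta=9/4

obs 1: x=1 → posterior Beta(8, 9/4)
obs 2: x=1 → posterior Beta(9, 9/4)
obs 3: x=1 → posterior Beta(10, 9/4)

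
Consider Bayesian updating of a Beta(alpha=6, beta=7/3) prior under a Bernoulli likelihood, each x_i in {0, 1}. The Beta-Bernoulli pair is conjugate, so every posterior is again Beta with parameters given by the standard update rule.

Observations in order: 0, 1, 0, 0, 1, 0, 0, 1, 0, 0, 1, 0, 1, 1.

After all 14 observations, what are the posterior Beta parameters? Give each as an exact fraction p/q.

alpha=12, beta=31/3

obs 1: x=0 → posterior Beta(6, 10/3)
obs 2: x=1 → posterior Beta(7, 10/3)
obs 3: x=0 → posterior Beta(7, 13/3)
obs 4: x=0 → posterior Beta(7, 16/3)
obs 5: x=1 → posterior Beta(8, 16/3)
obs 6: x=0 → posterior Beta(8, 19/3)
obs 7: x=0 → posterior Beta(8, 22/3)
obs 8: x=1 → posterior Beta(9, 22/3)
obs 9: x=0 → posterior Beta(9, 25/3)
obs 10: x=0 → posterior Beta(9, 28/3)
obs 11: x=1 → posterior Beta(10, 28/3)
obs 12: x=0 → posterior Beta(10, 31/3)
obs 13: x=1 → posterior Beta(11, 31/3)
obs 14: x=1 → posterior Beta(12, 31/3)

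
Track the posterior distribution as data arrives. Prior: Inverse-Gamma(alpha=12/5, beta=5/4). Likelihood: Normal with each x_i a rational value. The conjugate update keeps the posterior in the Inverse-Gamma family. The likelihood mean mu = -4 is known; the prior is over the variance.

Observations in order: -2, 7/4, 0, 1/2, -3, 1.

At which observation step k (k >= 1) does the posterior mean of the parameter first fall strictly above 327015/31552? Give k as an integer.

obs 1: x=-2 → posterior Inverse-Gamma(29/10, 13/4)
obs 2: x=7/4 → posterior Inverse-Gamma(17/5, 633/32)
obs 3: x=0 → posterior Inverse-Gamma(39/10, 889/32)
obs 4: x=1/2 → posterior Inverse-Gamma(22/5, 1213/32)
obs 5: x=-3 → posterior Inverse-Gamma(49/10, 1229/32)
obs 6: x=1 → posterior Inverse-Gamma(27/5, 1629/32)

k = 4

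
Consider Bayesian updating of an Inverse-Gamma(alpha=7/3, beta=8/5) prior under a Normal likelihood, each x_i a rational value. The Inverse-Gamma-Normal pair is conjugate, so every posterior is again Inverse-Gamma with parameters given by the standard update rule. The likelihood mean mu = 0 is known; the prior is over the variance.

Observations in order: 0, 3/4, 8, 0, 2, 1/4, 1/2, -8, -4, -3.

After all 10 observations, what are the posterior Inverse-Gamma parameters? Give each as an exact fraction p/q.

obs 1: x=0 → posterior Inverse-Gamma(17/6, 8/5)
obs 2: x=3/4 → posterior Inverse-Gamma(10/3, 301/160)
obs 3: x=8 → posterior Inverse-Gamma(23/6, 5421/160)
obs 4: x=0 → posterior Inverse-Gamma(13/3, 5421/160)
obs 5: x=2 → posterior Inverse-Gamma(29/6, 5741/160)
obs 6: x=1/4 → posterior Inverse-Gamma(16/3, 2873/80)
obs 7: x=1/2 → posterior Inverse-Gamma(35/6, 2883/80)
obs 8: x=-8 → posterior Inverse-Gamma(19/3, 5443/80)
obs 9: x=-4 → posterior Inverse-Gamma(41/6, 6083/80)
obs 10: x=-3 → posterior Inverse-Gamma(22/3, 6443/80)

alpha=22/3, beta=6443/80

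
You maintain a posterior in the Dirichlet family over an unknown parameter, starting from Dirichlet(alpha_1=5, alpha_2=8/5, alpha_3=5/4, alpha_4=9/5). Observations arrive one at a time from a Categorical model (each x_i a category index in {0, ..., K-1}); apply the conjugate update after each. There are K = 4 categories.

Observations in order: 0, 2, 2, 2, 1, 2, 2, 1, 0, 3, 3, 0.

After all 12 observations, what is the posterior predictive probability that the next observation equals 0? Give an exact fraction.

160/433

obs 1: x=0 → posterior Dirichlet(6, 8/5, 5/4, 9/5)
obs 2: x=2 → posterior Dirichlet(6, 8/5, 9/4, 9/5)
obs 3: x=2 → posterior Dirichlet(6, 8/5, 13/4, 9/5)
obs 4: x=2 → posterior Dirichlet(6, 8/5, 17/4, 9/5)
obs 5: x=1 → posterior Dirichlet(6, 13/5, 17/4, 9/5)
obs 6: x=2 → posterior Dirichlet(6, 13/5, 21/4, 9/5)
obs 7: x=2 → posterior Dirichlet(6, 13/5, 25/4, 9/5)
obs 8: x=1 → posterior Dirichlet(6, 18/5, 25/4, 9/5)
obs 9: x=0 → posterior Dirichlet(7, 18/5, 25/4, 9/5)
obs 10: x=3 → posterior Dirichlet(7, 18/5, 25/4, 14/5)
obs 11: x=3 → posterior Dirichlet(7, 18/5, 25/4, 19/5)
obs 12: x=0 → posterior Dirichlet(8, 18/5, 25/4, 19/5)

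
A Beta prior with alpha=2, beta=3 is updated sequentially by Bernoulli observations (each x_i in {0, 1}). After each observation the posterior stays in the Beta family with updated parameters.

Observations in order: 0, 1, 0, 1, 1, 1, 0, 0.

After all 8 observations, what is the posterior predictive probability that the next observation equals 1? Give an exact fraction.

6/13

obs 1: x=0 → posterior Beta(2, 4)
obs 2: x=1 → posterior Beta(3, 4)
obs 3: x=0 → posterior Beta(3, 5)
obs 4: x=1 → posterior Beta(4, 5)
obs 5: x=1 → posterior Beta(5, 5)
obs 6: x=1 → posterior Beta(6, 5)
obs 7: x=0 → posterior Beta(6, 6)
obs 8: x=0 → posterior Beta(6, 7)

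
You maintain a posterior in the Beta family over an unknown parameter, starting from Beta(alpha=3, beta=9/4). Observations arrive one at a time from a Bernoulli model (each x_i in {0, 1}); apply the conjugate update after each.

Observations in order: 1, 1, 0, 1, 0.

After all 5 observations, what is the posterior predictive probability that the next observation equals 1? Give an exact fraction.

24/41

obs 1: x=1 → posterior Beta(4, 9/4)
obs 2: x=1 → posterior Beta(5, 9/4)
obs 3: x=0 → posterior Beta(5, 13/4)
obs 4: x=1 → posterior Beta(6, 13/4)
obs 5: x=0 → posterior Beta(6, 17/4)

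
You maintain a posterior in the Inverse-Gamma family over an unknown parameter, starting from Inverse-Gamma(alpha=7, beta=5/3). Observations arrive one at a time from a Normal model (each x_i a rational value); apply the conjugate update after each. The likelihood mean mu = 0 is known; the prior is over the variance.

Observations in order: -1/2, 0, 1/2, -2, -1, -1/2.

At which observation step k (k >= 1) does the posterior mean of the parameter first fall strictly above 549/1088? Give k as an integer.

obs 1: x=-1/2 → posterior Inverse-Gamma(15/2, 43/24)
obs 2: x=0 → posterior Inverse-Gamma(8, 43/24)
obs 3: x=1/2 → posterior Inverse-Gamma(17/2, 23/12)
obs 4: x=-2 → posterior Inverse-Gamma(9, 47/12)
obs 5: x=-1 → posterior Inverse-Gamma(19/2, 53/12)
obs 6: x=-1/2 → posterior Inverse-Gamma(10, 109/24)

k = 5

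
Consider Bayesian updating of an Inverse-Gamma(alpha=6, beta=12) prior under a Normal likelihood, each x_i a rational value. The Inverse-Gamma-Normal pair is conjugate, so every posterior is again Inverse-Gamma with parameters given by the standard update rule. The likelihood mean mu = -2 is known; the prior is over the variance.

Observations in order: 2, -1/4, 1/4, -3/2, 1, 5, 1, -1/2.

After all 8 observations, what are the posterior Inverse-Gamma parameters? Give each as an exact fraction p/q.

obs 1: x=2 → posterior Inverse-Gamma(13/2, 20)
obs 2: x=-1/4 → posterior Inverse-Gamma(7, 689/32)
obs 3: x=1/4 → posterior Inverse-Gamma(15/2, 385/16)
obs 4: x=-3/2 → posterior Inverse-Gamma(8, 387/16)
obs 5: x=1 → posterior Inverse-Gamma(17/2, 459/16)
obs 6: x=5 → posterior Inverse-Gamma(9, 851/16)
obs 7: x=1 → posterior Inverse-Gamma(19/2, 923/16)
obs 8: x=-1/2 → posterior Inverse-Gamma(10, 941/16)

alpha=10, beta=941/16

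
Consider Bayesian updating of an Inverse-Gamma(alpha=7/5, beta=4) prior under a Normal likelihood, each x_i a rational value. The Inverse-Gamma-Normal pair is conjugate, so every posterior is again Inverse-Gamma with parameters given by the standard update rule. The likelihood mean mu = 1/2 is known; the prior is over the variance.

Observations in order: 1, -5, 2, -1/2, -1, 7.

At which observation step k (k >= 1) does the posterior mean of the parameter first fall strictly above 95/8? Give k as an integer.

k = 2

obs 1: x=1 → posterior Inverse-Gamma(19/10, 33/8)
obs 2: x=-5 → posterior Inverse-Gamma(12/5, 77/4)
obs 3: x=2 → posterior Inverse-Gamma(29/10, 163/8)
obs 4: x=-1/2 → posterior Inverse-Gamma(17/5, 167/8)
obs 5: x=-1 → posterior Inverse-Gamma(39/10, 22)
obs 6: x=7 → posterior Inverse-Gamma(22/5, 345/8)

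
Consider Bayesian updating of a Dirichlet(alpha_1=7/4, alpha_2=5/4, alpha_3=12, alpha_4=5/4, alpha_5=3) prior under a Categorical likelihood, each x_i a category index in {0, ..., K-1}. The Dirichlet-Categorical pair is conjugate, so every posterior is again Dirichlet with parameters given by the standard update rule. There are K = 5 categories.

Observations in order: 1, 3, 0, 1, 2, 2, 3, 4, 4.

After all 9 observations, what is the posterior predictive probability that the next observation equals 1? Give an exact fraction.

obs 1: x=1 → posterior Dirichlet(7/4, 9/4, 12, 5/4, 3)
obs 2: x=3 → posterior Dirichlet(7/4, 9/4, 12, 9/4, 3)
obs 3: x=0 → posterior Dirichlet(11/4, 9/4, 12, 9/4, 3)
obs 4: x=1 → posterior Dirichlet(11/4, 13/4, 12, 9/4, 3)
obs 5: x=2 → posterior Dirichlet(11/4, 13/4, 13, 9/4, 3)
obs 6: x=2 → posterior Dirichlet(11/4, 13/4, 14, 9/4, 3)
obs 7: x=3 → posterior Dirichlet(11/4, 13/4, 14, 13/4, 3)
obs 8: x=4 → posterior Dirichlet(11/4, 13/4, 14, 13/4, 4)
obs 9: x=4 → posterior Dirichlet(11/4, 13/4, 14, 13/4, 5)

13/113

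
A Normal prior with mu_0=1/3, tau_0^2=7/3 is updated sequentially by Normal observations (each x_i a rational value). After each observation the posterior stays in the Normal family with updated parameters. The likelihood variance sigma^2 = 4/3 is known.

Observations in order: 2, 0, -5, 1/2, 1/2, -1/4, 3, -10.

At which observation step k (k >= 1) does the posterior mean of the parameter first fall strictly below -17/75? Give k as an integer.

k = 3

obs 1: x=2 → posterior Normal(46/33, 28/33)
obs 2: x=0 → posterior Normal(23/27, 14/27)
obs 3: x=-5 → posterior Normal(-59/75, 28/75)
obs 4: x=1/2 → posterior Normal(-97/192, 7/24)
obs 5: x=1/2 → posterior Normal(-38/117, 28/117)
obs 6: x=-1/4 → posterior Normal(-173/552, 14/69)
obs 7: x=3 → posterior Normal(79/636, 28/159)
obs 8: x=-10 → posterior Normal(-761/720, 7/45)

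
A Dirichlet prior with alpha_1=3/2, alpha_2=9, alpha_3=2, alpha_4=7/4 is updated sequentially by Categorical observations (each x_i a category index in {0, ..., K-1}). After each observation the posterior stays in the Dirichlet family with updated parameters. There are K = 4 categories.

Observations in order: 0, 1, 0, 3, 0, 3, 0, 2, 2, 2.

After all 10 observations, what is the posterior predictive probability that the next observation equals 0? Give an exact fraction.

obs 1: x=0 → posterior Dirichlet(5/2, 9, 2, 7/4)
obs 2: x=1 → posterior Dirichlet(5/2, 10, 2, 7/4)
obs 3: x=0 → posterior Dirichlet(7/2, 10, 2, 7/4)
obs 4: x=3 → posterior Dirichlet(7/2, 10, 2, 11/4)
obs 5: x=0 → posterior Dirichlet(9/2, 10, 2, 11/4)
obs 6: x=3 → posterior Dirichlet(9/2, 10, 2, 15/4)
obs 7: x=0 → posterior Dirichlet(11/2, 10, 2, 15/4)
obs 8: x=2 → posterior Dirichlet(11/2, 10, 3, 15/4)
obs 9: x=2 → posterior Dirichlet(11/2, 10, 4, 15/4)
obs 10: x=2 → posterior Dirichlet(11/2, 10, 5, 15/4)

22/97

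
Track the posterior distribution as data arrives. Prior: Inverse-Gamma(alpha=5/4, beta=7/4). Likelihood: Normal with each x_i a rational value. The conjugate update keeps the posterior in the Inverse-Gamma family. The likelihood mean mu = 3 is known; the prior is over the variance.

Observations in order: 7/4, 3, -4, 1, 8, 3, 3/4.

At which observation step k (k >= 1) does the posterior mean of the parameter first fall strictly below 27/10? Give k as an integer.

obs 1: x=7/4 → posterior Inverse-Gamma(7/4, 81/32)
obs 2: x=3 → posterior Inverse-Gamma(9/4, 81/32)
obs 3: x=-4 → posterior Inverse-Gamma(11/4, 865/32)
obs 4: x=1 → posterior Inverse-Gamma(13/4, 929/32)
obs 5: x=8 → posterior Inverse-Gamma(15/4, 1329/32)
obs 6: x=3 → posterior Inverse-Gamma(17/4, 1329/32)
obs 7: x=3/4 → posterior Inverse-Gamma(19/4, 705/16)

k = 2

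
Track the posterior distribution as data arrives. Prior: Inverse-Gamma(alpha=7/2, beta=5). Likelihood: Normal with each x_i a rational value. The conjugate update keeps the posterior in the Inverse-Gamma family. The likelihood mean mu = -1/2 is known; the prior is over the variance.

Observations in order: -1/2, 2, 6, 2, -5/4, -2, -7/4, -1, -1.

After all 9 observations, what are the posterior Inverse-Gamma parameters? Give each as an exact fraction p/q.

alpha=8, beta=557/16

obs 1: x=-1/2 → posterior Inverse-Gamma(4, 5)
obs 2: x=2 → posterior Inverse-Gamma(9/2, 65/8)
obs 3: x=6 → posterior Inverse-Gamma(5, 117/4)
obs 4: x=2 → posterior Inverse-Gamma(11/2, 259/8)
obs 5: x=-5/4 → posterior Inverse-Gamma(6, 1045/32)
obs 6: x=-2 → posterior Inverse-Gamma(13/2, 1081/32)
obs 7: x=-7/4 → posterior Inverse-Gamma(7, 553/16)
obs 8: x=-1 → posterior Inverse-Gamma(15/2, 555/16)
obs 9: x=-1 → posterior Inverse-Gamma(8, 557/16)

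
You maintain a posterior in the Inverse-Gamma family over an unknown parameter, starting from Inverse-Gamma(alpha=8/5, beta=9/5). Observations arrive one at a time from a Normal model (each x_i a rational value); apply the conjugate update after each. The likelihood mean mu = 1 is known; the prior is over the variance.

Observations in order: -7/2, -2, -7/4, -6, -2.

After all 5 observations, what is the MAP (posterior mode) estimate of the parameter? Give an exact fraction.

7873/816

obs 1: x=-7/2 → posterior Inverse-Gamma(21/10, 477/40)
obs 2: x=-2 → posterior Inverse-Gamma(13/5, 657/40)
obs 3: x=-7/4 → posterior Inverse-Gamma(31/10, 3233/160)
obs 4: x=-6 → posterior Inverse-Gamma(18/5, 7153/160)
obs 5: x=-2 → posterior Inverse-Gamma(41/10, 7873/160)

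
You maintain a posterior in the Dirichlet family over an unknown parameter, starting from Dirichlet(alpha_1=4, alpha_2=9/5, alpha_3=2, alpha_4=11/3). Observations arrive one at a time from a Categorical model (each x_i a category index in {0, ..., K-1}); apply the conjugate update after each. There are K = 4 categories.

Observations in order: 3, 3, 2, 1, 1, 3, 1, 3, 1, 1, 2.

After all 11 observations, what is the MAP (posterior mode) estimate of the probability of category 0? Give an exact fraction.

obs 1: x=3 → posterior Dirichlet(4, 9/5, 2, 14/3)
obs 2: x=3 → posterior Dirichlet(4, 9/5, 2, 17/3)
obs 3: x=2 → posterior Dirichlet(4, 9/5, 3, 17/3)
obs 4: x=1 → posterior Dirichlet(4, 14/5, 3, 17/3)
obs 5: x=1 → posterior Dirichlet(4, 19/5, 3, 17/3)
obs 6: x=3 → posterior Dirichlet(4, 19/5, 3, 20/3)
obs 7: x=1 → posterior Dirichlet(4, 24/5, 3, 20/3)
obs 8: x=3 → posterior Dirichlet(4, 24/5, 3, 23/3)
obs 9: x=1 → posterior Dirichlet(4, 29/5, 3, 23/3)
obs 10: x=1 → posterior Dirichlet(4, 34/5, 3, 23/3)
obs 11: x=2 → posterior Dirichlet(4, 34/5, 4, 23/3)

45/277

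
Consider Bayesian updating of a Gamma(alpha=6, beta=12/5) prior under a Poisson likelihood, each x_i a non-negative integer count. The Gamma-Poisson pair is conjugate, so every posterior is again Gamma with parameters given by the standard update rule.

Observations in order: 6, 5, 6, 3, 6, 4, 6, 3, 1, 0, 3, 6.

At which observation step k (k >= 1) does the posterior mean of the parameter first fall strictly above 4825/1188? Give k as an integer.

k = 3

obs 1: x=6 → posterior Gamma(12, 17/5)
obs 2: x=5 → posterior Gamma(17, 22/5)
obs 3: x=6 → posterior Gamma(23, 27/5)
obs 4: x=3 → posterior Gamma(26, 32/5)
obs 5: x=6 → posterior Gamma(32, 37/5)
obs 6: x=4 → posterior Gamma(36, 42/5)
obs 7: x=6 → posterior Gamma(42, 47/5)
obs 8: x=3 → posterior Gamma(45, 52/5)
obs 9: x=1 → posterior Gamma(46, 57/5)
obs 10: x=0 → posterior Gamma(46, 62/5)
obs 11: x=3 → posterior Gamma(49, 67/5)
obs 12: x=6 → posterior Gamma(55, 72/5)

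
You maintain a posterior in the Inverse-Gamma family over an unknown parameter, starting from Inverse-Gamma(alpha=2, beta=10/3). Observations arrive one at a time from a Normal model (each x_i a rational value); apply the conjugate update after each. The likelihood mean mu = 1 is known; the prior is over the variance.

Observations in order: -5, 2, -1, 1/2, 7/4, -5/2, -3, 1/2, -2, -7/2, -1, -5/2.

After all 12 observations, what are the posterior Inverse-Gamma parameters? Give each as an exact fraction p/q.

obs 1: x=-5 → posterior Inverse-Gamma(5/2, 64/3)
obs 2: x=2 → posterior Inverse-Gamma(3, 131/6)
obs 3: x=-1 → posterior Inverse-Gamma(7/2, 143/6)
obs 4: x=1/2 → posterior Inverse-Gamma(4, 575/24)
obs 5: x=7/4 → posterior Inverse-Gamma(9/2, 2327/96)
obs 6: x=-5/2 → posterior Inverse-Gamma(5, 2915/96)
obs 7: x=-3 → posterior Inverse-Gamma(11/2, 3683/96)
obs 8: x=1/2 → posterior Inverse-Gamma(6, 3695/96)
obs 9: x=-2 → posterior Inverse-Gamma(13/2, 4127/96)
obs 10: x=-7/2 → posterior Inverse-Gamma(7, 5099/96)
obs 11: x=-1 → posterior Inverse-Gamma(15/2, 5291/96)
obs 12: x=-5/2 → posterior Inverse-Gamma(8, 5879/96)

alpha=8, beta=5879/96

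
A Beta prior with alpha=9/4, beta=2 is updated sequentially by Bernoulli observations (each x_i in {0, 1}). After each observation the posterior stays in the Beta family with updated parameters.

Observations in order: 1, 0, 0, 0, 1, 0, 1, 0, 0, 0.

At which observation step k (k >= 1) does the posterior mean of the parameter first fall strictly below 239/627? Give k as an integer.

k = 10

obs 1: x=1 → posterior Beta(13/4, 2)
obs 2: x=0 → posterior Beta(13/4, 3)
obs 3: x=0 → posterior Beta(13/4, 4)
obs 4: x=0 → posterior Beta(13/4, 5)
obs 5: x=1 → posterior Beta(17/4, 5)
obs 6: x=0 → posterior Beta(17/4, 6)
obs 7: x=1 → posterior Beta(21/4, 6)
obs 8: x=0 → posterior Beta(21/4, 7)
obs 9: x=0 → posterior Beta(21/4, 8)
obs 10: x=0 → posterior Beta(21/4, 9)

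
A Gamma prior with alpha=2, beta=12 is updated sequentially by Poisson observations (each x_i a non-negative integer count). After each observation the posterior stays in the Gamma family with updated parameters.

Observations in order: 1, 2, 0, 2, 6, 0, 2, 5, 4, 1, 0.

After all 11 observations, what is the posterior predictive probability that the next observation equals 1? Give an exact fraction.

276144189297988636654345310242248575/768231807465763655682670928358014976

obs 1: x=1 → posterior Gamma(3, 13)
obs 2: x=2 → posterior Gamma(5, 14)
obs 3: x=0 → posterior Gamma(5, 15)
obs 4: x=2 → posterior Gamma(7, 16)
obs 5: x=6 → posterior Gamma(13, 17)
obs 6: x=0 → posterior Gamma(13, 18)
obs 7: x=2 → posterior Gamma(15, 19)
obs 8: x=5 → posterior Gamma(20, 20)
obs 9: x=4 → posterior Gamma(24, 21)
obs 10: x=1 → posterior Gamma(25, 22)
obs 11: x=0 → posterior Gamma(25, 23)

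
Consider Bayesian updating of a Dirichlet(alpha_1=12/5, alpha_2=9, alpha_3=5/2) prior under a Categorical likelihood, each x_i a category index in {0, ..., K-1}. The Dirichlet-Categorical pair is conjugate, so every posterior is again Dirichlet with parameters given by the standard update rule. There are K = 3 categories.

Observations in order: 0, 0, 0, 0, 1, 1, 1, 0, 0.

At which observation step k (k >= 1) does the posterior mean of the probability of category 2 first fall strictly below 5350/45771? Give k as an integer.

k = 8

obs 1: x=0 → posterior Dirichlet(17/5, 9, 5/2)
obs 2: x=0 → posterior Dirichlet(22/5, 9, 5/2)
obs 3: x=0 → posterior Dirichlet(27/5, 9, 5/2)
obs 4: x=0 → posterior Dirichlet(32/5, 9, 5/2)
obs 5: x=1 → posterior Dirichlet(32/5, 10, 5/2)
obs 6: x=1 → posterior Dirichlet(32/5, 11, 5/2)
obs 7: x=1 → posterior Dirichlet(32/5, 12, 5/2)
obs 8: x=0 → posterior Dirichlet(37/5, 12, 5/2)
obs 9: x=0 → posterior Dirichlet(42/5, 12, 5/2)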